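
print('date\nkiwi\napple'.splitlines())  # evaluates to ['date', 'kiwi', 'apple']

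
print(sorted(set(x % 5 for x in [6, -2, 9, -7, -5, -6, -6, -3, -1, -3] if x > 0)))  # [1, 4]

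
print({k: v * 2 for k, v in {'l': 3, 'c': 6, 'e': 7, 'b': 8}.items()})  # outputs {'l': 6, 'c': 12, 'e': 14, 'b': 16}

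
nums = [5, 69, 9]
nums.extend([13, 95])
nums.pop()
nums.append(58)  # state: [5, 69, 9, 13, 58]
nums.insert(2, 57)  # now [5, 69, 57, 9, 13, 58]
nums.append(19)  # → [5, 69, 57, 9, 13, 58, 19]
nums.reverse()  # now [19, 58, 13, 9, 57, 69, 5]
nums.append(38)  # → [19, 58, 13, 9, 57, 69, 5, 38]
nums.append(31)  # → [19, 58, 13, 9, 57, 69, 5, 38, 31]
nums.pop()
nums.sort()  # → [5, 9, 13, 19, 38, 57, 58, 69]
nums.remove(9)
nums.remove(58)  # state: [5, 13, 19, 38, 57, 69]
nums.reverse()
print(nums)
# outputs [69, 57, 38, 19, 13, 5]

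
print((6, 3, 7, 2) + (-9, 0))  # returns (6, 3, 7, 2, -9, 0)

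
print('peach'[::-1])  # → hcaep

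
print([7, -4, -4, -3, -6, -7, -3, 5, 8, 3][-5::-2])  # [-7, -3, -4]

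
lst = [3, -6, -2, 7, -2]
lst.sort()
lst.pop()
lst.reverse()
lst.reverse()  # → [-6, -2, -2, 3]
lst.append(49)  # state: [-6, -2, -2, 3, 49]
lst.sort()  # [-6, -2, -2, 3, 49]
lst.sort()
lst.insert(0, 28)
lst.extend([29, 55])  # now [28, -6, -2, -2, 3, 49, 29, 55]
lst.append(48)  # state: [28, -6, -2, -2, 3, 49, 29, 55, 48]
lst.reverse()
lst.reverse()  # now [28, -6, -2, -2, 3, 49, 29, 55, 48]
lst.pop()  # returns 48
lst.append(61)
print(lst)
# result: [28, -6, -2, -2, 3, 49, 29, 55, 61]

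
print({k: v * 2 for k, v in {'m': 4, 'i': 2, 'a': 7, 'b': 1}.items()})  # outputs {'m': 8, 'i': 4, 'a': 14, 'b': 2}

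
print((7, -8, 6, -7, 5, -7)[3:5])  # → (-7, 5)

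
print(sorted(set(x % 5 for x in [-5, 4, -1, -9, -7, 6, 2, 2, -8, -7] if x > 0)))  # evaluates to [1, 2, 4]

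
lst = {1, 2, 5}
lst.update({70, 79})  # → {1, 2, 5, 70, 79}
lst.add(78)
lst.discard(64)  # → {1, 2, 5, 70, 78, 79}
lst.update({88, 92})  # {1, 2, 5, 70, 78, 79, 88, 92}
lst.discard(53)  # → {1, 2, 5, 70, 78, 79, 88, 92}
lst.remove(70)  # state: {1, 2, 5, 78, 79, 88, 92}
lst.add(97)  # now {1, 2, 5, 78, 79, 88, 92, 97}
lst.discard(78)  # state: {1, 2, 5, 79, 88, 92, 97}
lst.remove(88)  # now {1, 2, 5, 79, 92, 97}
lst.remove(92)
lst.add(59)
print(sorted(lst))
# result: [1, 2, 5, 59, 79, 97]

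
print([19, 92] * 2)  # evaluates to [19, 92, 19, 92]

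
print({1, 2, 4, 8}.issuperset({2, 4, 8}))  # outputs True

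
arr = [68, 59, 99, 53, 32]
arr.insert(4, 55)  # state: [68, 59, 99, 53, 55, 32]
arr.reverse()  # [32, 55, 53, 99, 59, 68]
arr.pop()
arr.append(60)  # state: [32, 55, 53, 99, 59, 60]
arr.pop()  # 60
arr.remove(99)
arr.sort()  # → [32, 53, 55, 59]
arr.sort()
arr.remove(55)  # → [32, 53, 59]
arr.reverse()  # [59, 53, 32]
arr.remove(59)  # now [53, 32]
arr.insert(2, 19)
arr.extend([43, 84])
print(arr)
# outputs [53, 32, 19, 43, 84]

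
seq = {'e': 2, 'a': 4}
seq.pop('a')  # 4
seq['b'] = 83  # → {'e': 2, 'b': 83}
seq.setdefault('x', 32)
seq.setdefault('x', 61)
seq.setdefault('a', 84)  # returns 84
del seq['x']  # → {'e': 2, 'b': 83, 'a': 84}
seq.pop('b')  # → 83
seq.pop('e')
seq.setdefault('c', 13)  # 13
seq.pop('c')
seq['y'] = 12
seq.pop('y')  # 12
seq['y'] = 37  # {'a': 84, 'y': 37}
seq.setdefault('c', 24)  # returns 24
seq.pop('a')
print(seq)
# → {'y': 37, 'c': 24}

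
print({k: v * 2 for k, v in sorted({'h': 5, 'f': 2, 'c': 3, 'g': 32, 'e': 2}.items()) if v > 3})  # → {'g': 64, 'h': 10}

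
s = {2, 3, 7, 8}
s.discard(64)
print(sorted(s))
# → [2, 3, 7, 8]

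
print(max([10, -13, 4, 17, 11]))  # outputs 17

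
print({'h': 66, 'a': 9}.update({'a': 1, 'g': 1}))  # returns None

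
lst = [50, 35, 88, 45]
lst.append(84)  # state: [50, 35, 88, 45, 84]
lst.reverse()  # [84, 45, 88, 35, 50]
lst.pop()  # 50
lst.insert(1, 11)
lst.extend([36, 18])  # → [84, 11, 45, 88, 35, 36, 18]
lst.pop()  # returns 18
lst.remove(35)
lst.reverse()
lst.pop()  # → 84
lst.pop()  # 11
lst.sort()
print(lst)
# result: [36, 45, 88]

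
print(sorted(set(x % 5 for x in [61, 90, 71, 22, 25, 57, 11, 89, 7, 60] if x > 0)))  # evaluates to [0, 1, 2, 4]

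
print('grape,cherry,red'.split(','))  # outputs ['grape', 'cherry', 'red']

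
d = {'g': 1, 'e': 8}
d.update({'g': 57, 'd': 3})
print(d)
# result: {'g': 57, 'e': 8, 'd': 3}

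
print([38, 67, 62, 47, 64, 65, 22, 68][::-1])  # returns [68, 22, 65, 64, 47, 62, 67, 38]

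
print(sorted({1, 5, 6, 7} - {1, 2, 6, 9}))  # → [5, 7]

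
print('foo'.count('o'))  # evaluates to 2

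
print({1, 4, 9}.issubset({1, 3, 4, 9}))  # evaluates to True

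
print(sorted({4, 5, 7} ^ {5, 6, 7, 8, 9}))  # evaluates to [4, 6, 8, 9]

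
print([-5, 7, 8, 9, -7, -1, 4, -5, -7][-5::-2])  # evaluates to [-7, 8, -5]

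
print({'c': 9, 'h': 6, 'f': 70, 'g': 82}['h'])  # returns 6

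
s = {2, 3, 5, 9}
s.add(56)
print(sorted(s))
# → [2, 3, 5, 9, 56]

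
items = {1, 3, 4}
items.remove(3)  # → {1, 4}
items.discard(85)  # {1, 4}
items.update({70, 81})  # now {1, 4, 70, 81}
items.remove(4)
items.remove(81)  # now {1, 70}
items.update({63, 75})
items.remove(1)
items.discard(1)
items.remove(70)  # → {63, 75}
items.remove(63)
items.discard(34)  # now {75}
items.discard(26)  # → {75}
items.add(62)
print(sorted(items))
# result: [62, 75]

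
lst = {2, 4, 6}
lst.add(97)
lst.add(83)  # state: {2, 4, 6, 83, 97}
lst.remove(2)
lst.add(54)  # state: {4, 6, 54, 83, 97}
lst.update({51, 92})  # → {4, 6, 51, 54, 83, 92, 97}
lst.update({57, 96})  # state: {4, 6, 51, 54, 57, 83, 92, 96, 97}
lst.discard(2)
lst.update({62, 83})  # {4, 6, 51, 54, 57, 62, 83, 92, 96, 97}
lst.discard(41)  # {4, 6, 51, 54, 57, 62, 83, 92, 96, 97}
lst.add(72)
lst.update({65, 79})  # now {4, 6, 51, 54, 57, 62, 65, 72, 79, 83, 92, 96, 97}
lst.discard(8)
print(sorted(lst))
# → [4, 6, 51, 54, 57, 62, 65, 72, 79, 83, 92, 96, 97]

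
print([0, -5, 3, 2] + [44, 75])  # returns [0, -5, 3, 2, 44, 75]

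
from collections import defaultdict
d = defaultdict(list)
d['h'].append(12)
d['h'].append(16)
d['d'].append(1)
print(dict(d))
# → {'h': [12, 16], 'd': [1]}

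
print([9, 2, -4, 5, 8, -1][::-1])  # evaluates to [-1, 8, 5, -4, 2, 9]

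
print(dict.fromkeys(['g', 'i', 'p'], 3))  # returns {'g': 3, 'i': 3, 'p': 3}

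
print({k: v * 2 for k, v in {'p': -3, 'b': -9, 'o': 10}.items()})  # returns {'p': -6, 'b': -18, 'o': 20}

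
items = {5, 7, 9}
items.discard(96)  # {5, 7, 9}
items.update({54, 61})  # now {5, 7, 9, 54, 61}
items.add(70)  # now {5, 7, 9, 54, 61, 70}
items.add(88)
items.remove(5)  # {7, 9, 54, 61, 70, 88}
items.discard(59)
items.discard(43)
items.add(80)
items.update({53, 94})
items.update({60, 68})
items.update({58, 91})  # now {7, 9, 53, 54, 58, 60, 61, 68, 70, 80, 88, 91, 94}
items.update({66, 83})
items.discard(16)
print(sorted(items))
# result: [7, 9, 53, 54, 58, 60, 61, 66, 68, 70, 80, 83, 88, 91, 94]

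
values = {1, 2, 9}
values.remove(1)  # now {2, 9}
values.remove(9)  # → {2}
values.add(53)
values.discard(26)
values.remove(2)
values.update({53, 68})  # {53, 68}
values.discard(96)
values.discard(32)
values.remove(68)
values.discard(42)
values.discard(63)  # {53}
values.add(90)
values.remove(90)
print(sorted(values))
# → [53]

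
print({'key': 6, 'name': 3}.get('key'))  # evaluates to 6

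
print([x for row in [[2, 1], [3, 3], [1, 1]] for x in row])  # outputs [2, 1, 3, 3, 1, 1]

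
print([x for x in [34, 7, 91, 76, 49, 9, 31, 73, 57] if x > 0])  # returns [34, 7, 91, 76, 49, 9, 31, 73, 57]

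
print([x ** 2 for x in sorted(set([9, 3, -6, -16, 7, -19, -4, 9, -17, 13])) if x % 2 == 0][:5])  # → [256, 36, 16]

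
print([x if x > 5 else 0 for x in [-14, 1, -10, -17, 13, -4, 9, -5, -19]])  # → [0, 0, 0, 0, 13, 0, 9, 0, 0]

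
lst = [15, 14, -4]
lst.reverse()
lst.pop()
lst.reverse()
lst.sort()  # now [-4, 14]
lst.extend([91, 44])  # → [-4, 14, 91, 44]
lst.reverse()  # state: [44, 91, 14, -4]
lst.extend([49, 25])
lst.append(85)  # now [44, 91, 14, -4, 49, 25, 85]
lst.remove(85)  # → [44, 91, 14, -4, 49, 25]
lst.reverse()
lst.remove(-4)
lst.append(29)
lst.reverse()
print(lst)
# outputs [29, 44, 91, 14, 49, 25]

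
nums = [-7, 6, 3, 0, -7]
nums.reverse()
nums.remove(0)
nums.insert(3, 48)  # [-7, 3, 6, 48, -7]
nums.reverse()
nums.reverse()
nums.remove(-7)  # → [3, 6, 48, -7]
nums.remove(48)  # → [3, 6, -7]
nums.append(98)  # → [3, 6, -7, 98]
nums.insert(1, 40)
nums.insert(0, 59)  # [59, 3, 40, 6, -7, 98]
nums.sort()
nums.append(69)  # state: [-7, 3, 6, 40, 59, 98, 69]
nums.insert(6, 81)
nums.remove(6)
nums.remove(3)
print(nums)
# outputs [-7, 40, 59, 98, 81, 69]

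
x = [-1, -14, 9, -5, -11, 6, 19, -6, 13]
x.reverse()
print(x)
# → [13, -6, 19, 6, -11, -5, 9, -14, -1]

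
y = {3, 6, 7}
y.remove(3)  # {6, 7}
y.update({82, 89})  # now {6, 7, 82, 89}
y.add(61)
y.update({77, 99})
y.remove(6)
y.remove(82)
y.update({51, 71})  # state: {7, 51, 61, 71, 77, 89, 99}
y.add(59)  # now {7, 51, 59, 61, 71, 77, 89, 99}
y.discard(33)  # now {7, 51, 59, 61, 71, 77, 89, 99}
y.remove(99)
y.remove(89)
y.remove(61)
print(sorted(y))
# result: [7, 51, 59, 71, 77]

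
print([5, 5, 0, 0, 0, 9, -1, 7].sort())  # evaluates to None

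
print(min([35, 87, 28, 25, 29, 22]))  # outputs 22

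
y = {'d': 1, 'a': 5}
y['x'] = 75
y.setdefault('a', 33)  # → 5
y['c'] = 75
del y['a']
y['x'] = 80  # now {'d': 1, 'x': 80, 'c': 75}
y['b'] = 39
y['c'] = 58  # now {'d': 1, 'x': 80, 'c': 58, 'b': 39}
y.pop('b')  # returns 39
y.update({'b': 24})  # {'d': 1, 'x': 80, 'c': 58, 'b': 24}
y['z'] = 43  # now {'d': 1, 'x': 80, 'c': 58, 'b': 24, 'z': 43}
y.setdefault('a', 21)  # 21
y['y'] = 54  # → {'d': 1, 'x': 80, 'c': 58, 'b': 24, 'z': 43, 'a': 21, 'y': 54}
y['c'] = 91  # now {'d': 1, 'x': 80, 'c': 91, 'b': 24, 'z': 43, 'a': 21, 'y': 54}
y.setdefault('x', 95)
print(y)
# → {'d': 1, 'x': 80, 'c': 91, 'b': 24, 'z': 43, 'a': 21, 'y': 54}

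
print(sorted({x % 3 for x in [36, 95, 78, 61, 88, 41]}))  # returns [0, 1, 2]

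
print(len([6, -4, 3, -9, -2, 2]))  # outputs 6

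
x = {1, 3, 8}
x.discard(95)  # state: {1, 3, 8}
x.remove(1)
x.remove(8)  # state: {3}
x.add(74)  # {3, 74}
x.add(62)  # {3, 62, 74}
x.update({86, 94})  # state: {3, 62, 74, 86, 94}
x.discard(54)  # {3, 62, 74, 86, 94}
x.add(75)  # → {3, 62, 74, 75, 86, 94}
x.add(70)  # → {3, 62, 70, 74, 75, 86, 94}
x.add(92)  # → {3, 62, 70, 74, 75, 86, 92, 94}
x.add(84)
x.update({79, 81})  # {3, 62, 70, 74, 75, 79, 81, 84, 86, 92, 94}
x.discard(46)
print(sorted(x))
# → [3, 62, 70, 74, 75, 79, 81, 84, 86, 92, 94]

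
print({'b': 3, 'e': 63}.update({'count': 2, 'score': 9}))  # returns None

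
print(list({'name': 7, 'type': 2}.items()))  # [('name', 7), ('type', 2)]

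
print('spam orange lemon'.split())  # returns ['spam', 'orange', 'lemon']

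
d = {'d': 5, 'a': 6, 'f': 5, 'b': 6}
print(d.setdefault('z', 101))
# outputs 101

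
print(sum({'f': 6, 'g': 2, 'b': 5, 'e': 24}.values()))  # 37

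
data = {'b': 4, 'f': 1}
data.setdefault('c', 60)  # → 60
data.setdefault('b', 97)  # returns 4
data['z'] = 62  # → {'b': 4, 'f': 1, 'c': 60, 'z': 62}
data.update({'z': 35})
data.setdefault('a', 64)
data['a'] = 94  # {'b': 4, 'f': 1, 'c': 60, 'z': 35, 'a': 94}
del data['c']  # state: {'b': 4, 'f': 1, 'z': 35, 'a': 94}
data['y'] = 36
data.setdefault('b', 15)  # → 4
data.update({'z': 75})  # {'b': 4, 'f': 1, 'z': 75, 'a': 94, 'y': 36}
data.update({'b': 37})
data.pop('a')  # 94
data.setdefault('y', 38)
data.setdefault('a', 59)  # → 59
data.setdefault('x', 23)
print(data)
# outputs {'b': 37, 'f': 1, 'z': 75, 'y': 36, 'a': 59, 'x': 23}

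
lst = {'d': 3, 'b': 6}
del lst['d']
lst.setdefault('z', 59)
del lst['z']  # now {'b': 6}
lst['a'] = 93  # {'b': 6, 'a': 93}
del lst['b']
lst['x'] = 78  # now {'a': 93, 'x': 78}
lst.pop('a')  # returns 93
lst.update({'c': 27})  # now {'x': 78, 'c': 27}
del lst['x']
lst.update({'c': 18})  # {'c': 18}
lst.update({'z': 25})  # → {'c': 18, 'z': 25}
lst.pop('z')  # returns 25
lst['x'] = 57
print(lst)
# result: {'c': 18, 'x': 57}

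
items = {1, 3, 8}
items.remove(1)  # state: {3, 8}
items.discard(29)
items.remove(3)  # {8}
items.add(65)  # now {8, 65}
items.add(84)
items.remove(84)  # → {8, 65}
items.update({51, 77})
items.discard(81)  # {8, 51, 65, 77}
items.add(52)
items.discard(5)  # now {8, 51, 52, 65, 77}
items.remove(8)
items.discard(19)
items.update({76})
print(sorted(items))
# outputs [51, 52, 65, 76, 77]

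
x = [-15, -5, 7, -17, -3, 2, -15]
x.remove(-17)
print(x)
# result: [-15, -5, 7, -3, 2, -15]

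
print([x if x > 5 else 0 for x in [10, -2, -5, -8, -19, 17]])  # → [10, 0, 0, 0, 0, 17]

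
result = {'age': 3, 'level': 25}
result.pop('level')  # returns 25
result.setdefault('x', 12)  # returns 12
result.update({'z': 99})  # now {'age': 3, 'x': 12, 'z': 99}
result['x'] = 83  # {'age': 3, 'x': 83, 'z': 99}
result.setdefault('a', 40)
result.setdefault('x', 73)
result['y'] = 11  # {'age': 3, 'x': 83, 'z': 99, 'a': 40, 'y': 11}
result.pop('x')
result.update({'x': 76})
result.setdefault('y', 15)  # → 11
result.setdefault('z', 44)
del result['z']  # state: {'age': 3, 'a': 40, 'y': 11, 'x': 76}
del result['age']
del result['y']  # {'a': 40, 'x': 76}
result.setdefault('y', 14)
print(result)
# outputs {'a': 40, 'x': 76, 'y': 14}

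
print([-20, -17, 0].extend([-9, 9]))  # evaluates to None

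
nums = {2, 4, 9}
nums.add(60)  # {2, 4, 9, 60}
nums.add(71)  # {2, 4, 9, 60, 71}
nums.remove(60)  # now {2, 4, 9, 71}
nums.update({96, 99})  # {2, 4, 9, 71, 96, 99}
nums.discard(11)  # {2, 4, 9, 71, 96, 99}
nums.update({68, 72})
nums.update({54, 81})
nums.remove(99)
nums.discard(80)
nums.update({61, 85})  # {2, 4, 9, 54, 61, 68, 71, 72, 81, 85, 96}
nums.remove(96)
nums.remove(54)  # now {2, 4, 9, 61, 68, 71, 72, 81, 85}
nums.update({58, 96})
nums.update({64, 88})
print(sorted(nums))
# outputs [2, 4, 9, 58, 61, 64, 68, 71, 72, 81, 85, 88, 96]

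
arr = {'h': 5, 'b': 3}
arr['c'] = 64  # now {'h': 5, 'b': 3, 'c': 64}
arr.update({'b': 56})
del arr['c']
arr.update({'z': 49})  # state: {'h': 5, 'b': 56, 'z': 49}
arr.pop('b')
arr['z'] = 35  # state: {'h': 5, 'z': 35}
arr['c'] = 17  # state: {'h': 5, 'z': 35, 'c': 17}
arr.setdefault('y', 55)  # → 55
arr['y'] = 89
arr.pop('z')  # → 35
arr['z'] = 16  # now {'h': 5, 'c': 17, 'y': 89, 'z': 16}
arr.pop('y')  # 89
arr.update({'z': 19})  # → {'h': 5, 'c': 17, 'z': 19}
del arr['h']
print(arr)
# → {'c': 17, 'z': 19}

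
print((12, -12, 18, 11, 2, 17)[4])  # 2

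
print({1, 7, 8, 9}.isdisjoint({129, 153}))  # True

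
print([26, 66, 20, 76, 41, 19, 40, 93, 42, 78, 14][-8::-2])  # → [76, 66]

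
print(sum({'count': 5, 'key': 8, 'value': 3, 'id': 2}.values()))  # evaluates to 18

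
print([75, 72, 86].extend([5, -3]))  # None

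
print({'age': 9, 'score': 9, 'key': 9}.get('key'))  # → 9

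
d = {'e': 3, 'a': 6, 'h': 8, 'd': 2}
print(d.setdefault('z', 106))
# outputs 106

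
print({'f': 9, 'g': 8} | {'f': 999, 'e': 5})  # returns {'f': 999, 'g': 8, 'e': 5}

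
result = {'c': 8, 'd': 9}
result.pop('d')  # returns 9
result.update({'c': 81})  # {'c': 81}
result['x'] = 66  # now {'c': 81, 'x': 66}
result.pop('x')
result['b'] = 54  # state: {'c': 81, 'b': 54}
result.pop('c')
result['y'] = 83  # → {'b': 54, 'y': 83}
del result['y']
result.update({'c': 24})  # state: {'b': 54, 'c': 24}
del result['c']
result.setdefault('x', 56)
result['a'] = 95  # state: {'b': 54, 'x': 56, 'a': 95}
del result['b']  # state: {'x': 56, 'a': 95}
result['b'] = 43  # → {'x': 56, 'a': 95, 'b': 43}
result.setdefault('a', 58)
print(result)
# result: {'x': 56, 'a': 95, 'b': 43}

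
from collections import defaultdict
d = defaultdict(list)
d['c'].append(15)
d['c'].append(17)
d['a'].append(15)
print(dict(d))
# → {'c': [15, 17], 'a': [15]}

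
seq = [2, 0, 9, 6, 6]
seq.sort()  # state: [0, 2, 6, 6, 9]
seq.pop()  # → 9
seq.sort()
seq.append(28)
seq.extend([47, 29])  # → [0, 2, 6, 6, 28, 47, 29]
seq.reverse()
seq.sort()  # [0, 2, 6, 6, 28, 29, 47]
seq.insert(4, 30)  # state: [0, 2, 6, 6, 30, 28, 29, 47]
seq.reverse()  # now [47, 29, 28, 30, 6, 6, 2, 0]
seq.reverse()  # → [0, 2, 6, 6, 30, 28, 29, 47]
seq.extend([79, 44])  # [0, 2, 6, 6, 30, 28, 29, 47, 79, 44]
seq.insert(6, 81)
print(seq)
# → [0, 2, 6, 6, 30, 28, 81, 29, 47, 79, 44]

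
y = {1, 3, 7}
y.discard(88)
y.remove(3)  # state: {1, 7}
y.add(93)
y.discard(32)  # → {1, 7, 93}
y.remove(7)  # {1, 93}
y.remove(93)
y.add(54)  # {1, 54}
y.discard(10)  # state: {1, 54}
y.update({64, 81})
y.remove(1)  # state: {54, 64, 81}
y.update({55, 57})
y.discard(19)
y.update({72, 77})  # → {54, 55, 57, 64, 72, 77, 81}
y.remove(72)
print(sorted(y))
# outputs [54, 55, 57, 64, 77, 81]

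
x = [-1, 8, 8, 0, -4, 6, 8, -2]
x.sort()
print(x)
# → [-4, -2, -1, 0, 6, 8, 8, 8]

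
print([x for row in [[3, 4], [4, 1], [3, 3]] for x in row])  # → [3, 4, 4, 1, 3, 3]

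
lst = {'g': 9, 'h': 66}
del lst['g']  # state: {'h': 66}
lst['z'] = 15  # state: {'h': 66, 'z': 15}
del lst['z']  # {'h': 66}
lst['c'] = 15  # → {'h': 66, 'c': 15}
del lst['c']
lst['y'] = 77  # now {'h': 66, 'y': 77}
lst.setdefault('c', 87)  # 87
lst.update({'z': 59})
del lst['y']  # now {'h': 66, 'c': 87, 'z': 59}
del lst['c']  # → {'h': 66, 'z': 59}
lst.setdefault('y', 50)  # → 50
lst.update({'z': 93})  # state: {'h': 66, 'z': 93, 'y': 50}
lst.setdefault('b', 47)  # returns 47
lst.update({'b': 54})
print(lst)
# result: {'h': 66, 'z': 93, 'y': 50, 'b': 54}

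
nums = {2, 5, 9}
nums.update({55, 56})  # {2, 5, 9, 55, 56}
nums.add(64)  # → {2, 5, 9, 55, 56, 64}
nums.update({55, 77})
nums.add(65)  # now {2, 5, 9, 55, 56, 64, 65, 77}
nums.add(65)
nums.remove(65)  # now {2, 5, 9, 55, 56, 64, 77}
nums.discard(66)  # {2, 5, 9, 55, 56, 64, 77}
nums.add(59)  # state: {2, 5, 9, 55, 56, 59, 64, 77}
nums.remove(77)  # {2, 5, 9, 55, 56, 59, 64}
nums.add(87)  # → {2, 5, 9, 55, 56, 59, 64, 87}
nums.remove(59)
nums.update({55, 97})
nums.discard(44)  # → {2, 5, 9, 55, 56, 64, 87, 97}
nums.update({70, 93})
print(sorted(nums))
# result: [2, 5, 9, 55, 56, 64, 70, 87, 93, 97]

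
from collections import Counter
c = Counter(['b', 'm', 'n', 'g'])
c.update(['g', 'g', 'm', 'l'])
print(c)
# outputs Counter({'g': 3, 'm': 2, 'b': 1, 'n': 1, 'l': 1})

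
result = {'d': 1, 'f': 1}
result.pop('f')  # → 1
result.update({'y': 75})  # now {'d': 1, 'y': 75}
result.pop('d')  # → 1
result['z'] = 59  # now {'y': 75, 'z': 59}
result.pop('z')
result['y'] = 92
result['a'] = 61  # {'y': 92, 'a': 61}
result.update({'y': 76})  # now {'y': 76, 'a': 61}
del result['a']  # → {'y': 76}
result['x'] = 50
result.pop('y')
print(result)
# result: {'x': 50}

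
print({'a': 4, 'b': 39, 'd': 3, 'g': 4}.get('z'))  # None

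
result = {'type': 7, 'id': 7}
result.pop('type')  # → 7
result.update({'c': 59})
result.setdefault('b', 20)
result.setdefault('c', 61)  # 59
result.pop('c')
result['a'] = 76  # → {'id': 7, 'b': 20, 'a': 76}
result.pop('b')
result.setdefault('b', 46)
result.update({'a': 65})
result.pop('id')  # 7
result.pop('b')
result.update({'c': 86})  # {'a': 65, 'c': 86}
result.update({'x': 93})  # {'a': 65, 'c': 86, 'x': 93}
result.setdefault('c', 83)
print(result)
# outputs {'a': 65, 'c': 86, 'x': 93}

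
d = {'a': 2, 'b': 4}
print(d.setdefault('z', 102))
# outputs 102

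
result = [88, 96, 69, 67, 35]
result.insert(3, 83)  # [88, 96, 69, 83, 67, 35]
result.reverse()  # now [35, 67, 83, 69, 96, 88]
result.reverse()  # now [88, 96, 69, 83, 67, 35]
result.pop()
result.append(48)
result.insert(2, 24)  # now [88, 96, 24, 69, 83, 67, 48]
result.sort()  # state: [24, 48, 67, 69, 83, 88, 96]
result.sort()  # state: [24, 48, 67, 69, 83, 88, 96]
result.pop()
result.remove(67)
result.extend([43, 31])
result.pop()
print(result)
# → [24, 48, 69, 83, 88, 43]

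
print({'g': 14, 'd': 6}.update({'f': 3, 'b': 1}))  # None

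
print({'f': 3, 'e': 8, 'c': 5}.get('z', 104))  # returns 104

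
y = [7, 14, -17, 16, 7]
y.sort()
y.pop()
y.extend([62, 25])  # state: [-17, 7, 7, 14, 62, 25]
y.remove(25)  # [-17, 7, 7, 14, 62]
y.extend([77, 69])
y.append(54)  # [-17, 7, 7, 14, 62, 77, 69, 54]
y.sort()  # [-17, 7, 7, 14, 54, 62, 69, 77]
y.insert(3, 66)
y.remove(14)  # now [-17, 7, 7, 66, 54, 62, 69, 77]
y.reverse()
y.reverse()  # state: [-17, 7, 7, 66, 54, 62, 69, 77]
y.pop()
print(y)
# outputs [-17, 7, 7, 66, 54, 62, 69]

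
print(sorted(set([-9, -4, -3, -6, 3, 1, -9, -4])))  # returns [-9, -6, -4, -3, 1, 3]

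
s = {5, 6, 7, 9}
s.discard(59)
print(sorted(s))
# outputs [5, 6, 7, 9]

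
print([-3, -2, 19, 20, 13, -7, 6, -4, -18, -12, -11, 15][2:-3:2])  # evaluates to [19, 13, 6, -18]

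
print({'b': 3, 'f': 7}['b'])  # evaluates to 3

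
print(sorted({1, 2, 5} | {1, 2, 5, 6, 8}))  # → [1, 2, 5, 6, 8]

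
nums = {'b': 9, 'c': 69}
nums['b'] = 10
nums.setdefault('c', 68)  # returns 69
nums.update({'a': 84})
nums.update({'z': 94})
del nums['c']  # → {'b': 10, 'a': 84, 'z': 94}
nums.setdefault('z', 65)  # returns 94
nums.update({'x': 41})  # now {'b': 10, 'a': 84, 'z': 94, 'x': 41}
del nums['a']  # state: {'b': 10, 'z': 94, 'x': 41}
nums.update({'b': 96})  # {'b': 96, 'z': 94, 'x': 41}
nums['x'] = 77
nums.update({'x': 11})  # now {'b': 96, 'z': 94, 'x': 11}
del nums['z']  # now {'b': 96, 'x': 11}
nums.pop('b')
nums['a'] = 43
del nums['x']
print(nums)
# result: {'a': 43}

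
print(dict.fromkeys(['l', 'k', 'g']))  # {'l': None, 'k': None, 'g': None}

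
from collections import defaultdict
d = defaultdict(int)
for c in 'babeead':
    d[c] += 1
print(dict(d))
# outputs {'b': 2, 'a': 2, 'e': 2, 'd': 1}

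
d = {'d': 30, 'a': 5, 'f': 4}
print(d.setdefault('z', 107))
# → 107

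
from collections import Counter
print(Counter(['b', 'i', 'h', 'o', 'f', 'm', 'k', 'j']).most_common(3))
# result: [('b', 1), ('i', 1), ('h', 1)]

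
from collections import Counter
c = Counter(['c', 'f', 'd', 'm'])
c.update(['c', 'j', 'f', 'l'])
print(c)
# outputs Counter({'c': 2, 'f': 2, 'd': 1, 'm': 1, 'j': 1, 'l': 1})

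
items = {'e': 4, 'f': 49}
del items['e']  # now {'f': 49}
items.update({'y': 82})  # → {'f': 49, 'y': 82}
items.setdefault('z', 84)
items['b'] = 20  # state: {'f': 49, 'y': 82, 'z': 84, 'b': 20}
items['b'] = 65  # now {'f': 49, 'y': 82, 'z': 84, 'b': 65}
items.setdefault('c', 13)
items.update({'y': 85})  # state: {'f': 49, 'y': 85, 'z': 84, 'b': 65, 'c': 13}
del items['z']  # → {'f': 49, 'y': 85, 'b': 65, 'c': 13}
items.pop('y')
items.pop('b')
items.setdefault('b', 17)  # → 17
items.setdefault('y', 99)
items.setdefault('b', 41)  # 17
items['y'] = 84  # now {'f': 49, 'c': 13, 'b': 17, 'y': 84}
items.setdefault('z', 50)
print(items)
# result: {'f': 49, 'c': 13, 'b': 17, 'y': 84, 'z': 50}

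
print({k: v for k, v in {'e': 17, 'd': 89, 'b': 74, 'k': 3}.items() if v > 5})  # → {'e': 17, 'd': 89, 'b': 74}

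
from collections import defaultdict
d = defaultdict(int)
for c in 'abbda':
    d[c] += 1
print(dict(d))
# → {'a': 2, 'b': 2, 'd': 1}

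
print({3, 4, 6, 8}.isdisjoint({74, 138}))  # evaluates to True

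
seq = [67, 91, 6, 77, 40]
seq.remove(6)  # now [67, 91, 77, 40]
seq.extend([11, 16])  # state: [67, 91, 77, 40, 11, 16]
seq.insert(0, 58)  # [58, 67, 91, 77, 40, 11, 16]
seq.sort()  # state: [11, 16, 40, 58, 67, 77, 91]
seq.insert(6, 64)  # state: [11, 16, 40, 58, 67, 77, 64, 91]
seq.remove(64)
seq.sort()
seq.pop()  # 91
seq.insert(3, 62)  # [11, 16, 40, 62, 58, 67, 77]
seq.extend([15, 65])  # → [11, 16, 40, 62, 58, 67, 77, 15, 65]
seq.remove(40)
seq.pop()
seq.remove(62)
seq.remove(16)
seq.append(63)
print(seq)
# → [11, 58, 67, 77, 15, 63]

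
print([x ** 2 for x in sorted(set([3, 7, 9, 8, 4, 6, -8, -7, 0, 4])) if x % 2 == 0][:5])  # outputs [64, 0, 16, 36, 64]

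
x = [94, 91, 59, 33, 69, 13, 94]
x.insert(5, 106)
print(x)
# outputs [94, 91, 59, 33, 69, 106, 13, 94]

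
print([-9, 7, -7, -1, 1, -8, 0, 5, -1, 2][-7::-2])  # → [-1, 7]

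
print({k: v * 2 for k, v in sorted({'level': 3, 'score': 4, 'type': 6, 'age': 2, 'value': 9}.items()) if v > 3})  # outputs {'score': 8, 'type': 12, 'value': 18}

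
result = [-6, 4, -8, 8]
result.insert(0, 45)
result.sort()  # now [-8, -6, 4, 8, 45]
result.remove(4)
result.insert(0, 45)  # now [45, -8, -6, 8, 45]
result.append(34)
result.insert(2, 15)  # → [45, -8, 15, -6, 8, 45, 34]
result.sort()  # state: [-8, -6, 8, 15, 34, 45, 45]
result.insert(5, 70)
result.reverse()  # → [45, 45, 70, 34, 15, 8, -6, -8]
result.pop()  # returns -8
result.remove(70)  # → [45, 45, 34, 15, 8, -6]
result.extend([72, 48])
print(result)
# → [45, 45, 34, 15, 8, -6, 72, 48]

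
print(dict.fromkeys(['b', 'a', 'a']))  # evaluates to {'b': None, 'a': None}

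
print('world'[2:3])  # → r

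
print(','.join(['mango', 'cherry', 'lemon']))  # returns mango,cherry,lemon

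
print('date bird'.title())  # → Date Bird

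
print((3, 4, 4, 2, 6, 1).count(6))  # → 1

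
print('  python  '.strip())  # python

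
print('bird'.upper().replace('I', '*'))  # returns B*RD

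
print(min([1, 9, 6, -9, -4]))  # -9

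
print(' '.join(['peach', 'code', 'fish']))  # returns peach code fish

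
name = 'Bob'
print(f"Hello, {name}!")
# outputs Hello, Bob!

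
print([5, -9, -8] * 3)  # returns [5, -9, -8, 5, -9, -8, 5, -9, -8]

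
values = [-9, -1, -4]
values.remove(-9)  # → [-1, -4]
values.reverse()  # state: [-4, -1]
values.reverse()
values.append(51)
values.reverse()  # [51, -4, -1]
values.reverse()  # [-1, -4, 51]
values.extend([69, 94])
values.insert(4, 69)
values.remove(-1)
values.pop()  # 94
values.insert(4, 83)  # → [-4, 51, 69, 69, 83]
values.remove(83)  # [-4, 51, 69, 69]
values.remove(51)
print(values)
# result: [-4, 69, 69]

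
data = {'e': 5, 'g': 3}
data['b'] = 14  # {'e': 5, 'g': 3, 'b': 14}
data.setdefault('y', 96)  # 96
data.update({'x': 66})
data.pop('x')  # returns 66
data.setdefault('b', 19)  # 14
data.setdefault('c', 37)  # 37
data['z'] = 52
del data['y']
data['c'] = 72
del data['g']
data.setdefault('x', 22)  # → 22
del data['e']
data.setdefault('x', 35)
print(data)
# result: {'b': 14, 'c': 72, 'z': 52, 'x': 22}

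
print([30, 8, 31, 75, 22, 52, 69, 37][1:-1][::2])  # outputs [8, 75, 52]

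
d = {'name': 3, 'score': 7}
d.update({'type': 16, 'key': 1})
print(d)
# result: {'name': 3, 'score': 7, 'type': 16, 'key': 1}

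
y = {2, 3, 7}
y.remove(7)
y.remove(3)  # {2}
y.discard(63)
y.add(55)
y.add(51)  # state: {2, 51, 55}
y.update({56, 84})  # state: {2, 51, 55, 56, 84}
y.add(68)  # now {2, 51, 55, 56, 68, 84}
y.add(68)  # {2, 51, 55, 56, 68, 84}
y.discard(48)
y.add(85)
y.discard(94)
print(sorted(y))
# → [2, 51, 55, 56, 68, 84, 85]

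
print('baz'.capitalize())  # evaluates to Baz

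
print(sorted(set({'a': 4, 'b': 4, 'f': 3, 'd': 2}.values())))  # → [2, 3, 4]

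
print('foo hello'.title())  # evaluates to Foo Hello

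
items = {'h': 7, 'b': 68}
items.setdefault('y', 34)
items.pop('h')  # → 7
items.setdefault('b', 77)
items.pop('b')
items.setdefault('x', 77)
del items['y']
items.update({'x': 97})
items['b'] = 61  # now {'x': 97, 'b': 61}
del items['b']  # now {'x': 97}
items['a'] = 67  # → {'x': 97, 'a': 67}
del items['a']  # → {'x': 97}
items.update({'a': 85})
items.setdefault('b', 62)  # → 62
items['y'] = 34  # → {'x': 97, 'a': 85, 'b': 62, 'y': 34}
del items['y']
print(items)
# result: {'x': 97, 'a': 85, 'b': 62}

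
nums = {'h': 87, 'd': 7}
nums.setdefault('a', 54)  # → 54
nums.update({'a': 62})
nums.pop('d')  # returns 7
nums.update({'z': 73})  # {'h': 87, 'a': 62, 'z': 73}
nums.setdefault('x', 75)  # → 75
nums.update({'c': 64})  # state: {'h': 87, 'a': 62, 'z': 73, 'x': 75, 'c': 64}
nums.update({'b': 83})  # {'h': 87, 'a': 62, 'z': 73, 'x': 75, 'c': 64, 'b': 83}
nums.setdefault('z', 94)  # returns 73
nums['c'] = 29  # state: {'h': 87, 'a': 62, 'z': 73, 'x': 75, 'c': 29, 'b': 83}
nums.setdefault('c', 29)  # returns 29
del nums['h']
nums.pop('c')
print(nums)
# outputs {'a': 62, 'z': 73, 'x': 75, 'b': 83}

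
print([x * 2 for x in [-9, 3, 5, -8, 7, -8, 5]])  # [-18, 6, 10, -16, 14, -16, 10]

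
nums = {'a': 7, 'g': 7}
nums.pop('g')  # 7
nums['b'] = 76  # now {'a': 7, 'b': 76}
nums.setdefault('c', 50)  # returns 50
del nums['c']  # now {'a': 7, 'b': 76}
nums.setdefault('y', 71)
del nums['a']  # {'b': 76, 'y': 71}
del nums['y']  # {'b': 76}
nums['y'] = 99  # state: {'b': 76, 'y': 99}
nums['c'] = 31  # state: {'b': 76, 'y': 99, 'c': 31}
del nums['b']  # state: {'y': 99, 'c': 31}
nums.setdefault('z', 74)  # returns 74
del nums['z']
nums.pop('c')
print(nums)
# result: {'y': 99}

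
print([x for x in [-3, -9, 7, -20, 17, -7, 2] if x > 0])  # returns [7, 17, 2]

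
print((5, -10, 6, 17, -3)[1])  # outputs -10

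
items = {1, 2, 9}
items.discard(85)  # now {1, 2, 9}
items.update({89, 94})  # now {1, 2, 9, 89, 94}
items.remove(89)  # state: {1, 2, 9, 94}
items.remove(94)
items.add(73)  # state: {1, 2, 9, 73}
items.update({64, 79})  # {1, 2, 9, 64, 73, 79}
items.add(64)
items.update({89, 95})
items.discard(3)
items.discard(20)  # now {1, 2, 9, 64, 73, 79, 89, 95}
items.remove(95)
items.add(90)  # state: {1, 2, 9, 64, 73, 79, 89, 90}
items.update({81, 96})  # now {1, 2, 9, 64, 73, 79, 81, 89, 90, 96}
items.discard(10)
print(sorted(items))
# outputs [1, 2, 9, 64, 73, 79, 81, 89, 90, 96]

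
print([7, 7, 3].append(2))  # None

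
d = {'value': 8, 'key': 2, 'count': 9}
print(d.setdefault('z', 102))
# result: 102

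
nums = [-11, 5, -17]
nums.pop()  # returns -17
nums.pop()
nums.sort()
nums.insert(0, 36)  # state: [36, -11]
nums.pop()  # -11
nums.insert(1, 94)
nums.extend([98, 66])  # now [36, 94, 98, 66]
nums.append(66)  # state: [36, 94, 98, 66, 66]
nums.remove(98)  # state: [36, 94, 66, 66]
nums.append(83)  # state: [36, 94, 66, 66, 83]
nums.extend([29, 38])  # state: [36, 94, 66, 66, 83, 29, 38]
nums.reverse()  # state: [38, 29, 83, 66, 66, 94, 36]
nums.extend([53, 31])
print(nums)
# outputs [38, 29, 83, 66, 66, 94, 36, 53, 31]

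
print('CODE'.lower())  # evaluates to code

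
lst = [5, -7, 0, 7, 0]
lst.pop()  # 0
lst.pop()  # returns 7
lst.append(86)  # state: [5, -7, 0, 86]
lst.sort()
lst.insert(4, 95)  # [-7, 0, 5, 86, 95]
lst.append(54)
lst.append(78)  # [-7, 0, 5, 86, 95, 54, 78]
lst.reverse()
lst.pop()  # -7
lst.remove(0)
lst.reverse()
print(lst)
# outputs [5, 86, 95, 54, 78]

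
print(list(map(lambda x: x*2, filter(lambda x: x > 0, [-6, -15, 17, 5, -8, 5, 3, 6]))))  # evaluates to [34, 10, 10, 6, 12]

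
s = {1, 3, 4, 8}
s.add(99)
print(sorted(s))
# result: [1, 3, 4, 8, 99]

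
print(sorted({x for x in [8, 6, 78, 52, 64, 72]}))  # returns [6, 8, 52, 64, 72, 78]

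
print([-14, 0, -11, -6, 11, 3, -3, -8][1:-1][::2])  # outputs [0, -6, 3]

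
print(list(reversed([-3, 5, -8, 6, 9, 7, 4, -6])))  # [-6, 4, 7, 9, 6, -8, 5, -3]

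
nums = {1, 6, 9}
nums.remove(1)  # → {6, 9}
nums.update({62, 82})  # {6, 9, 62, 82}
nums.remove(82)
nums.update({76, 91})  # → {6, 9, 62, 76, 91}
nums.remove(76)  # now {6, 9, 62, 91}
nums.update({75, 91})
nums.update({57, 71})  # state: {6, 9, 57, 62, 71, 75, 91}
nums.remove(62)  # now {6, 9, 57, 71, 75, 91}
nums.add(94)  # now {6, 9, 57, 71, 75, 91, 94}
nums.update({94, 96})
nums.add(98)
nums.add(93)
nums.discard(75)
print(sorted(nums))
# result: [6, 9, 57, 71, 91, 93, 94, 96, 98]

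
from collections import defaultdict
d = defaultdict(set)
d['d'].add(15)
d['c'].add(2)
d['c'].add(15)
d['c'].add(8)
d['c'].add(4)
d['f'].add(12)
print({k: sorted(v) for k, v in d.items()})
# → {'d': [15], 'c': [2, 4, 8, 15], 'f': [12]}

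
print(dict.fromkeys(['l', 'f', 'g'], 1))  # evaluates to {'l': 1, 'f': 1, 'g': 1}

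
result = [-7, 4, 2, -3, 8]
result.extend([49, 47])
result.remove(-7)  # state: [4, 2, -3, 8, 49, 47]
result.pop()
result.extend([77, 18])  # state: [4, 2, -3, 8, 49, 77, 18]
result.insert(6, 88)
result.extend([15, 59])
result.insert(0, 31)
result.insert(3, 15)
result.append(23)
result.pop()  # 23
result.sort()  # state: [-3, 2, 4, 8, 15, 15, 18, 31, 49, 59, 77, 88]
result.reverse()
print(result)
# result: [88, 77, 59, 49, 31, 18, 15, 15, 8, 4, 2, -3]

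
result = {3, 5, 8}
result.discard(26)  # {3, 5, 8}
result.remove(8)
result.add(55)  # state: {3, 5, 55}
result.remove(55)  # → {3, 5}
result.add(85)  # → {3, 5, 85}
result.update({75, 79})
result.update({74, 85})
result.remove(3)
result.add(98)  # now {5, 74, 75, 79, 85, 98}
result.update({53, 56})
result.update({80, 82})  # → {5, 53, 56, 74, 75, 79, 80, 82, 85, 98}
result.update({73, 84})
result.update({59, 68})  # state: {5, 53, 56, 59, 68, 73, 74, 75, 79, 80, 82, 84, 85, 98}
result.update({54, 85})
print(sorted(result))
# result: [5, 53, 54, 56, 59, 68, 73, 74, 75, 79, 80, 82, 84, 85, 98]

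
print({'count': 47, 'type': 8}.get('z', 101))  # 101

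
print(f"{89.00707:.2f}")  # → 89.01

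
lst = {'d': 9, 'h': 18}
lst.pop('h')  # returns 18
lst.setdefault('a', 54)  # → 54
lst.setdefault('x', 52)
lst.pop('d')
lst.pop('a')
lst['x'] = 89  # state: {'x': 89}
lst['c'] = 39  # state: {'x': 89, 'c': 39}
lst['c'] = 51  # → {'x': 89, 'c': 51}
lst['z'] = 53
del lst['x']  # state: {'c': 51, 'z': 53}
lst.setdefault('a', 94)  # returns 94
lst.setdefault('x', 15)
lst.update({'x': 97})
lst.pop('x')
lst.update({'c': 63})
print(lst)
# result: {'c': 63, 'z': 53, 'a': 94}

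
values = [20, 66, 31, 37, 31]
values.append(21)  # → [20, 66, 31, 37, 31, 21]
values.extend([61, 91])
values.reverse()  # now [91, 61, 21, 31, 37, 31, 66, 20]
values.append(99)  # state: [91, 61, 21, 31, 37, 31, 66, 20, 99]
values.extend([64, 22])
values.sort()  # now [20, 21, 22, 31, 31, 37, 61, 64, 66, 91, 99]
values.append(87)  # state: [20, 21, 22, 31, 31, 37, 61, 64, 66, 91, 99, 87]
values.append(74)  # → [20, 21, 22, 31, 31, 37, 61, 64, 66, 91, 99, 87, 74]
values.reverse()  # [74, 87, 99, 91, 66, 64, 61, 37, 31, 31, 22, 21, 20]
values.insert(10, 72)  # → [74, 87, 99, 91, 66, 64, 61, 37, 31, 31, 72, 22, 21, 20]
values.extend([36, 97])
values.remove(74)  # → [87, 99, 91, 66, 64, 61, 37, 31, 31, 72, 22, 21, 20, 36, 97]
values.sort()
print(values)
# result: [20, 21, 22, 31, 31, 36, 37, 61, 64, 66, 72, 87, 91, 97, 99]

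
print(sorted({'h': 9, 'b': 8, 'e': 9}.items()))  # [('b', 8), ('e', 9), ('h', 9)]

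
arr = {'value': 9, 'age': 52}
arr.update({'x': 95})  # {'value': 9, 'age': 52, 'x': 95}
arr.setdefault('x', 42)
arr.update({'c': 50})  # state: {'value': 9, 'age': 52, 'x': 95, 'c': 50}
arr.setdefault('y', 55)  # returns 55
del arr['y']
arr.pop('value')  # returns 9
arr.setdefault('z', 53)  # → 53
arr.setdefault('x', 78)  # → 95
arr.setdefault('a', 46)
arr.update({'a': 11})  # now {'age': 52, 'x': 95, 'c': 50, 'z': 53, 'a': 11}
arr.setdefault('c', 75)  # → 50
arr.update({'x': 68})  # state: {'age': 52, 'x': 68, 'c': 50, 'z': 53, 'a': 11}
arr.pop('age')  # 52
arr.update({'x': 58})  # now {'x': 58, 'c': 50, 'z': 53, 'a': 11}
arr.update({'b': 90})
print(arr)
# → {'x': 58, 'c': 50, 'z': 53, 'a': 11, 'b': 90}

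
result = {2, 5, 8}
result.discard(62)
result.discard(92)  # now {2, 5, 8}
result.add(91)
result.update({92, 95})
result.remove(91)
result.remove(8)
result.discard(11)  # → {2, 5, 92, 95}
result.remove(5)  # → {2, 92, 95}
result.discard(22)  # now {2, 92, 95}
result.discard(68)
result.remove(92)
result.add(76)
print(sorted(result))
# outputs [2, 76, 95]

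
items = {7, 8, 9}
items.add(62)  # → {7, 8, 9, 62}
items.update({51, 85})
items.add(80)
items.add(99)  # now {7, 8, 9, 51, 62, 80, 85, 99}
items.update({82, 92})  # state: {7, 8, 9, 51, 62, 80, 82, 85, 92, 99}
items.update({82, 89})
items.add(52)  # {7, 8, 9, 51, 52, 62, 80, 82, 85, 89, 92, 99}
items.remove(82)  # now {7, 8, 9, 51, 52, 62, 80, 85, 89, 92, 99}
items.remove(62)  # {7, 8, 9, 51, 52, 80, 85, 89, 92, 99}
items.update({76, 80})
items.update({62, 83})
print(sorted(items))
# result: [7, 8, 9, 51, 52, 62, 76, 80, 83, 85, 89, 92, 99]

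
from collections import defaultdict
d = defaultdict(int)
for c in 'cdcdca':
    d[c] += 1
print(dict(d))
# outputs {'c': 3, 'd': 2, 'a': 1}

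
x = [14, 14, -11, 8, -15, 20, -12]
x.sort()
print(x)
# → [-15, -12, -11, 8, 14, 14, 20]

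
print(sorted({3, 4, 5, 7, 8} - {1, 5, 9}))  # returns [3, 4, 7, 8]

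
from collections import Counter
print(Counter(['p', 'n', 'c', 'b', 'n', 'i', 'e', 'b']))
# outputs Counter({'n': 2, 'b': 2, 'p': 1, 'c': 1, 'i': 1, 'e': 1})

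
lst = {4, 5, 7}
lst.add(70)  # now {4, 5, 7, 70}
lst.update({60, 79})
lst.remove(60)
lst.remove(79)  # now {4, 5, 7, 70}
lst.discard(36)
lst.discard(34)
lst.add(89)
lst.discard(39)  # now {4, 5, 7, 70, 89}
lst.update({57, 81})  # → {4, 5, 7, 57, 70, 81, 89}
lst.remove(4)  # {5, 7, 57, 70, 81, 89}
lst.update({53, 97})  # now {5, 7, 53, 57, 70, 81, 89, 97}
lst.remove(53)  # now {5, 7, 57, 70, 81, 89, 97}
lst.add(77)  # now {5, 7, 57, 70, 77, 81, 89, 97}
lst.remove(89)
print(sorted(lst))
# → [5, 7, 57, 70, 77, 81, 97]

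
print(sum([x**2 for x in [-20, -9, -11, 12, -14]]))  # 942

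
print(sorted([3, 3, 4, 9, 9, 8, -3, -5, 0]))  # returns [-5, -3, 0, 3, 3, 4, 8, 9, 9]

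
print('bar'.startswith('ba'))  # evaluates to True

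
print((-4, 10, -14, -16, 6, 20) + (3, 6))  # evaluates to (-4, 10, -14, -16, 6, 20, 3, 6)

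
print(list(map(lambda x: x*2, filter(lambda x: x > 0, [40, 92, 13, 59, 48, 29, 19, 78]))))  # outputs [80, 184, 26, 118, 96, 58, 38, 156]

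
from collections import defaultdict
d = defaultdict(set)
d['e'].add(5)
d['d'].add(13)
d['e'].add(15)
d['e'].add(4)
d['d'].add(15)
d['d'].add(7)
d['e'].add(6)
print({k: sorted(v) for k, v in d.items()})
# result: {'e': [4, 5, 6, 15], 'd': [7, 13, 15]}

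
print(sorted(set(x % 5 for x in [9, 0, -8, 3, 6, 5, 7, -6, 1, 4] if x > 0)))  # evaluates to [0, 1, 2, 3, 4]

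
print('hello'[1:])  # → ello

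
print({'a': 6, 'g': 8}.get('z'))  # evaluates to None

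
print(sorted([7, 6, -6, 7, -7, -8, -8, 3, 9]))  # [-8, -8, -7, -6, 3, 6, 7, 7, 9]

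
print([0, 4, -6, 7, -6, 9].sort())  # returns None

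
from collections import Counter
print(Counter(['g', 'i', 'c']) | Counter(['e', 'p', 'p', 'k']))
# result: Counter({'p': 2, 'g': 1, 'i': 1, 'c': 1, 'e': 1, 'k': 1})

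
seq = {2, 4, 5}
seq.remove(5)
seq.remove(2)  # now {4}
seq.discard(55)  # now {4}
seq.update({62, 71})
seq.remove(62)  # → {4, 71}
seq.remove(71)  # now {4}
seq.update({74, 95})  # {4, 74, 95}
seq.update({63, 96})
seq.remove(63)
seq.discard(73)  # {4, 74, 95, 96}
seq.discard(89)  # {4, 74, 95, 96}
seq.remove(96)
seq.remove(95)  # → {4, 74}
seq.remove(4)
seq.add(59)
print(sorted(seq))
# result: [59, 74]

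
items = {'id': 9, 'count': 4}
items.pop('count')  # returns 4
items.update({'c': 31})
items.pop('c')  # 31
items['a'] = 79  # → {'id': 9, 'a': 79}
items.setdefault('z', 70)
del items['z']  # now {'id': 9, 'a': 79}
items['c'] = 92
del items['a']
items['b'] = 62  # {'id': 9, 'c': 92, 'b': 62}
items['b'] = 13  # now {'id': 9, 'c': 92, 'b': 13}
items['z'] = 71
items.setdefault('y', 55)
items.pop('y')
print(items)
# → {'id': 9, 'c': 92, 'b': 13, 'z': 71}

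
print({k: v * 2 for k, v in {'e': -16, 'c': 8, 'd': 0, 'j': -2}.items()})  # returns {'e': -32, 'c': 16, 'd': 0, 'j': -4}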